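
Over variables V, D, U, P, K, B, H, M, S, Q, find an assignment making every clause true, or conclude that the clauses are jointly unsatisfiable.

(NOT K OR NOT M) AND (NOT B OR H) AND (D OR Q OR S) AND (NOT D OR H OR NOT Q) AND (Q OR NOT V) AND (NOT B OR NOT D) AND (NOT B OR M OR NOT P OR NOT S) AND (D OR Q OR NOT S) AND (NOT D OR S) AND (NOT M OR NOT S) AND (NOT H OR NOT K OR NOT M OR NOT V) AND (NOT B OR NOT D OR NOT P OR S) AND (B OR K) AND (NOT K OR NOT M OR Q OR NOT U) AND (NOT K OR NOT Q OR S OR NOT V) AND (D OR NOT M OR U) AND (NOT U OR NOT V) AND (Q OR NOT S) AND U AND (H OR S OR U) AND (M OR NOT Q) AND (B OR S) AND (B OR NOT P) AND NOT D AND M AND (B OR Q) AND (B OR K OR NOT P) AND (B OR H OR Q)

Unit clause (U) forces U = True.
Unit clause (NOT D) forces D = False.
Unit clause (M) forces M = True.
In (NOT K OR NOT M) only NOT K is left, so K = False.
In (NOT M OR NOT S) only NOT S is left, so S = False.
In (B OR K) only B is left, so B = True.
In (NOT U OR NOT V) only NOT V is left, so V = False.
In (NOT B OR H) only H is left, so H = True.
In (D OR Q OR S) only Q is left, so Q = True.
Set P = True.
All clauses satisfied.

V = False, D = False, U = True, P = True, K = False, B = True, H = True, M = True, S = False, Q = True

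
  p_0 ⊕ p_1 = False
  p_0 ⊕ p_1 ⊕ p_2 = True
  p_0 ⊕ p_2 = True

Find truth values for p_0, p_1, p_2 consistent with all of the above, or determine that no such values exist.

p_0 = False, p_1 = False, p_2 = True

p_0 ⊕ p_1 = F ⊕ F = False ✓
p_0 ⊕ p_1 ⊕ p_2 = F ⊕ F ⊕ T = True ✓
p_0 ⊕ p_2 = F ⊕ T = True ✓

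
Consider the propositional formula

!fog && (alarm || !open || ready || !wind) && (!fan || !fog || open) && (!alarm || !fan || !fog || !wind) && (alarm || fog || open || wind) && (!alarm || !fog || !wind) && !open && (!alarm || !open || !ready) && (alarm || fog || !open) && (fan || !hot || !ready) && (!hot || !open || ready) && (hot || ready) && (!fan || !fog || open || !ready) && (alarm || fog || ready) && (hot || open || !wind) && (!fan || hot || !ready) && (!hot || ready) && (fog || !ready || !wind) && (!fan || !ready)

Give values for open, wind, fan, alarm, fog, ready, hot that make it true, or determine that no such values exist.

open=F, wind=F, fan=F, alarm=T, fog=F, ready=T, hot=F

Unit clause (!fog) forces fog = False.
Unit clause (!open) forces open = False.
Try wind = True:
  (hot || open || !wind) forces hot = True.
  (!hot || ready) forces ready = True.
  clause (fog || !ready || !wind) is falsified — backtrack.
So wind = False.
  then (alarm || fog || open || wind) forces alarm = True.
Set fan = False.
Set ready = True.
  then (fan || !hot || !ready) forces hot = False.
All clauses satisfied.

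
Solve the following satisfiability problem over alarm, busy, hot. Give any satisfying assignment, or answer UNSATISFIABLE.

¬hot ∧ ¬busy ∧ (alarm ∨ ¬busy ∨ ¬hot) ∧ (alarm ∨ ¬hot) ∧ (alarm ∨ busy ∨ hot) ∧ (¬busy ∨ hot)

Unit clause (¬hot) forces hot = False.
Unit clause (¬busy) forces busy = False.
In (alarm ∨ busy ∨ hot) only alarm is left, so alarm = True.
Check each clause:
  (¬hot): ¬hot holds.
  (¬busy): ¬busy holds.
  (alarm ∨ ¬busy ∨ ¬hot): alarm holds.
  (alarm ∨ ¬hot): alarm holds.
  (alarm ∨ busy ∨ hot): alarm holds.
  (¬busy ∨ hot): ¬busy holds.
All clauses satisfied.

alarm = True, busy = False, hot = False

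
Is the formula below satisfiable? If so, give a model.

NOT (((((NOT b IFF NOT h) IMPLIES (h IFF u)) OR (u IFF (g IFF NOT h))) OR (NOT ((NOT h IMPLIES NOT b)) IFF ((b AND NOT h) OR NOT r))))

u = False; h = True; r = False; g = False; b = True

  NOT (((((NOT b IFF NOT h) IMPLIES (h IFF u)) OR (u IFF (g IFF NOT h))) OR (NOT ((NOT h IMPLIES NOT b)) IFF ((b AND NOT h) OR NOT r)))) = True
    (((NOT b IFF NOT h) IMPLIES (h IFF u)) OR (u IFF (g IFF NOT h))) OR (NOT ((NOT h IMPLIES NOT b)) IFF ((b AND NOT h) OR NOT r)) = False
      ((NOT b IFF NOT h) IMPLIES (h IFF u)) OR (u IFF (g IFF NOT h)) = False
        (NOT b IFF NOT h) IMPLIES (h IFF u) = False
          NOT b IFF NOT h = True
            NOT b = False
            NOT h = False
          h IFF u = False
        u IFF (g IFF NOT h) = False
          g IFF NOT h = True
            NOT h = False
      NOT ((NOT h IMPLIES NOT b)) IFF ((b AND NOT h) OR NOT r) = False
        NOT ((NOT h IMPLIES NOT b)) = False
          NOT h IMPLIES NOT b = True
            NOT h = False
            NOT b = False
        (b AND NOT h) OR NOT r = True
          b AND NOT h = False
            NOT h = False
          NOT r = True
The formula evaluates to True.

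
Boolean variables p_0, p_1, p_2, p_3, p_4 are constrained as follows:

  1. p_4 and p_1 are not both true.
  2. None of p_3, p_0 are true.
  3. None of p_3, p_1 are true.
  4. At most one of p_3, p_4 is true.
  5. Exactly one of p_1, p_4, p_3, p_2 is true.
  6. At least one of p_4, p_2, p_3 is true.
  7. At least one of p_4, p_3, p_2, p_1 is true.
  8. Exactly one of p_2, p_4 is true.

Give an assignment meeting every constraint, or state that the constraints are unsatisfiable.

p_0 = False; p_1 = False; p_2 = False; p_3 = False; p_4 = True

  (1) p_4=T, p_1=F — not both ✓
  (2) {p_3, p_0}: 0 true — none ✓
  (3) {p_3, p_1}: 0 true — none ✓
  (4) {p_3, p_4}: 1 true — at most one ✓
  (5) {p_1, p_4, p_3, p_2}: 1 true — exactly one ✓
  (6) {p_4, p_2, p_3}: 1 true — at least one ✓
  (7) {p_4, p_3, p_2, p_1}: 1 true — at least one ✓
  (8) {p_2, p_4}: 1 true — exactly one ✓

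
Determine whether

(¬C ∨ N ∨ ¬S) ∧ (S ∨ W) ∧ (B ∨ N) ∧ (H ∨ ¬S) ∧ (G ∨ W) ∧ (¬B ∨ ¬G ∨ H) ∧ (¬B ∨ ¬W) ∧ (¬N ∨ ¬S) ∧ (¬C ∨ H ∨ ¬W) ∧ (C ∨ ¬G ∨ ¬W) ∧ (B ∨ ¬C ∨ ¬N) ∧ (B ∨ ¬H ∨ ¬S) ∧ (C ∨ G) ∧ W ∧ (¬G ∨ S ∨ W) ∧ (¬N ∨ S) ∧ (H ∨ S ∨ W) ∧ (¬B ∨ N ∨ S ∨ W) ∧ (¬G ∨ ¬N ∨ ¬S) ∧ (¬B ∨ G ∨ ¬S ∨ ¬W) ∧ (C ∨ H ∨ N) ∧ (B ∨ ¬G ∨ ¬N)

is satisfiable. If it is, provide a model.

Case W = True:
  (¬B ∨ ¬W) forces B = False.
  (B ∨ N) forces N = True.
  (¬N ∨ ¬S) forces S = False.
  Clause (¬N ∨ S) is falsified — contradiction.
Case W = False:
  Clause (W) is falsified — contradiction.
Both cases fail, so the formula is unsatisfiable.

The formula is unsatisfiable.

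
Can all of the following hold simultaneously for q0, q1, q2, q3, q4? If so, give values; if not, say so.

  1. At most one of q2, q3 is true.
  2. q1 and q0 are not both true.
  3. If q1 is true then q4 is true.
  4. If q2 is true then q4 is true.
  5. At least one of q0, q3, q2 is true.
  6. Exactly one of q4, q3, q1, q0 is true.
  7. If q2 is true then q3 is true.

q0 = True; q1 = False; q2 = False; q3 = False; q4 = False

  (1) {q2, q3}: 0 true — at most one ✓
  (2) q1=F, q0=T — not both ✓
  (3) q1=F ⇒ q4: vacuous ✓
  (4) q2=F ⇒ q4: vacuous ✓
  (5) {q0, q3, q2}: 1 true — at least one ✓
  (6) {q4, q3, q1, q0}: 1 true — exactly one ✓
  (7) q2=F ⇒ q3: vacuous ✓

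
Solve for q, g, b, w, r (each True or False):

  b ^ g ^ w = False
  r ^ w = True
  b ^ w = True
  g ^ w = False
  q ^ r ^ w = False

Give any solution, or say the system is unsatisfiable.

q: True, g: True, b: False, w: True, r: False

b ^ g ^ w = F ^ T ^ T = False ✓
r ^ w = F ^ T = True ✓
b ^ w = F ^ T = True ✓
g ^ w = T ^ T = False ✓
q ^ r ^ w = T ^ F ^ T = False ✓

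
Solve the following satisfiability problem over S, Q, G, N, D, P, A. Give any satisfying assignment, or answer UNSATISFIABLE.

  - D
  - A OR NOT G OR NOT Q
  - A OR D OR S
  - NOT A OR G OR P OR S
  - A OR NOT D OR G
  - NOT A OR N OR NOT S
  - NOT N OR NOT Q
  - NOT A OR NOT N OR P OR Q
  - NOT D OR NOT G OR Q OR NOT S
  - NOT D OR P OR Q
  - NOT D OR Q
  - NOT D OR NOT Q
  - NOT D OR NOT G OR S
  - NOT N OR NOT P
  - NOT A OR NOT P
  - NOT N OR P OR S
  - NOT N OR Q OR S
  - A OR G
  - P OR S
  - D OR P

Unsatisfiable

Case D = True:
  (NOT D OR Q) forces Q = True.
  Clause (NOT D OR NOT Q) is falsified — contradiction.
Case D = False:
  Clause (D) is falsified — contradiction.
Both cases fail, so the formula is unsatisfiable.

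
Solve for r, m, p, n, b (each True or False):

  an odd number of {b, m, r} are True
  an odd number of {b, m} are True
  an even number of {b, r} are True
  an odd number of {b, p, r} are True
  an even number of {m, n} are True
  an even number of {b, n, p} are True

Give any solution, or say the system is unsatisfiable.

r = False; m = True; p = True; n = True; b = False

{b, m, r}: 1 true → odd ✓
{b, m}: 1 true → odd ✓
{b, r}: 0 true → even ✓
{b, p, r}: 1 true → odd ✓
{m, n}: 2 true → even ✓
{b, n, p}: 2 true → even ✓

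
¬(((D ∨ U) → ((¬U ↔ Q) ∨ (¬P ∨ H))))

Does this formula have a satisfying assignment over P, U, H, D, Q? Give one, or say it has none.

P = True; U = True; H = False; D = True; Q = True

  ¬(((D ∨ U) → ((¬U ↔ Q) ∨ (¬P ∨ H)))) = True
    (D ∨ U) → ((¬U ↔ Q) ∨ (¬P ∨ H)) = False
      D ∨ U = True
      (¬U ↔ Q) ∨ (¬P ∨ H) = False
        ¬U ↔ Q = False
          ¬U = False
        ¬P ∨ H = False
          ¬P = False
The formula evaluates to True.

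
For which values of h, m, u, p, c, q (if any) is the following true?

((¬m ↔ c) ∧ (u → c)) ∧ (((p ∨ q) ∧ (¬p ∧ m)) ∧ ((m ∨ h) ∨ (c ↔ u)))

h = False, m = True, u = False, p = False, c = False, q = True

  (¬m ↔ c) ∧ (u → c) = True
    ¬m ↔ c = True
      ¬m = False
    u → c = True
  ((p ∨ q) ∧ (¬p ∧ m)) ∧ ((m ∨ h) ∨ (c ↔ u)) = True
    (p ∨ q) ∧ (¬p ∧ m) = True
      p ∨ q = True
      ¬p ∧ m = True
        ¬p = True
    (m ∨ h) ∨ (c ↔ u) = True
      m ∨ h = True
      c ↔ u = True
Both conjuncts True, so the formula holds.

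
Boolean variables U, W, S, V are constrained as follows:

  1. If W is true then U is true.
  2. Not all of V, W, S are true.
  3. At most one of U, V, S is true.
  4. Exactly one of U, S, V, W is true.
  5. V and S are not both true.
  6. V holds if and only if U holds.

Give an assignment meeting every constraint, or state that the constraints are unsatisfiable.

U: False, W: False, S: True, V: False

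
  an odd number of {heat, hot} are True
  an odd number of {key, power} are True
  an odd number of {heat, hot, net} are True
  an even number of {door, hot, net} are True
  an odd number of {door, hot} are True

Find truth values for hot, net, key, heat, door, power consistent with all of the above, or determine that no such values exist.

Adding constraints 1, 3, 4, 5 mod 2: every variable appears an even number of times on the left, so the left side is 0.
But the right sides sum to 1 (mod 2). 0 ≠ 1 — the system is inconsistent.

The formula is unsatisfiable.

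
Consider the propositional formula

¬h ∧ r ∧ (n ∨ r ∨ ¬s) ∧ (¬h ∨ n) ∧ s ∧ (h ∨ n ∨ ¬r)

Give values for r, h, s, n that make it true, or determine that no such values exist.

Unit clause (¬h) forces h = False.
Unit clause (r) forces r = True.
Unit clause (s) forces s = True.
In (h ∨ n ∨ ¬r) only n is left, so n = True.
All clauses satisfied.

r = True; h = False; s = True; n = True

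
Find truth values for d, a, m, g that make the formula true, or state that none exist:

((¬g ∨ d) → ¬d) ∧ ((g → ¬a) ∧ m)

d: False; a: True; m: True; g: False

  (¬g ∨ d) → ¬d = True
    ¬g ∨ d = True
      ¬g = True
    ¬d = True
  (g → ¬a) ∧ m = True
    g → ¬a = True
      ¬a = False
Both conjuncts True, so the formula holds.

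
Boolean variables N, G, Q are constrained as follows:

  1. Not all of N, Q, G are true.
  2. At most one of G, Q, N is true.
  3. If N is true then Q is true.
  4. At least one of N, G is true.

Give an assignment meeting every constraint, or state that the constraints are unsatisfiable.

N = False, G = True, Q = False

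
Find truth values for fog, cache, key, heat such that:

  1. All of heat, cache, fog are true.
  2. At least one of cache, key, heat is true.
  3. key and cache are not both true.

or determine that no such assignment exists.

fog = True, cache = True, key = False, heat = True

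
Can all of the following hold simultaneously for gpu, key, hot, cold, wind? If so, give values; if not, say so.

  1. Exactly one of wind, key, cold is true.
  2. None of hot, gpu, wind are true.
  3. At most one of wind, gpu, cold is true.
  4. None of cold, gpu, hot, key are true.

Case key = True:
  Constraint (4) is violated (key=T) — contradiction.
Case key = False:
  (2) forces hot = False.
  (2) forces gpu = False.
  (2) forces wind = False.
  (1) with wind=F, key=F forces cold = True.
  Constraint (4) is violated (cold=T) — contradiction.
Both cases fail — unsatisfiable.

The formula is unsatisfiable.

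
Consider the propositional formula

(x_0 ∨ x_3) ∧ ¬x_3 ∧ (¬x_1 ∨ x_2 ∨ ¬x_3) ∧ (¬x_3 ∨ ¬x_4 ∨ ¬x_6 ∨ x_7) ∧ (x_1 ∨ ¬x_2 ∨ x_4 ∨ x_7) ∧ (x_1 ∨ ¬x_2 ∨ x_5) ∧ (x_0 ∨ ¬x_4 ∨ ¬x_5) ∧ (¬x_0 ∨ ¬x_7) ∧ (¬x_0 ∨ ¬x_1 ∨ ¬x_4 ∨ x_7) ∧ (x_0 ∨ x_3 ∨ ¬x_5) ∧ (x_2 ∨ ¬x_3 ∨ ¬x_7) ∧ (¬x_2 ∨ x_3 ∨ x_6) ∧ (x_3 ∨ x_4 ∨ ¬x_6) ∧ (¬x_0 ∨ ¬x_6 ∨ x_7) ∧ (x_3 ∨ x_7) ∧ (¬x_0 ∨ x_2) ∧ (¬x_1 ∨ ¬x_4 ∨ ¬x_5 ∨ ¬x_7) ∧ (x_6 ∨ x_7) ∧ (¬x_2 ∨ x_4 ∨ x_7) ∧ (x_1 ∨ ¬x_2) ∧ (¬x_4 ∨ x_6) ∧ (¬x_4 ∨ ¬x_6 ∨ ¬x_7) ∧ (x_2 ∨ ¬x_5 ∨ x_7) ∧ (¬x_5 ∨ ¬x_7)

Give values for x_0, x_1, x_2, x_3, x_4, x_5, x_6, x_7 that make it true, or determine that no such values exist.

Unsatisfiable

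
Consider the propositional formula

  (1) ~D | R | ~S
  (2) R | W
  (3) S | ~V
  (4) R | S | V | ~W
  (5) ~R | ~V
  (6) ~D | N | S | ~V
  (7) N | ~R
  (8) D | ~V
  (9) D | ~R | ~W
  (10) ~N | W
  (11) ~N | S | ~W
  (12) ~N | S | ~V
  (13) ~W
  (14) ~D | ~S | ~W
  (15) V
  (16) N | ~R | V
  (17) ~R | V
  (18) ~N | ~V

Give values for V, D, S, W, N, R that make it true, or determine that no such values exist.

Unsatisfiable

Case W = True:
  Clause (~W) is falsified — contradiction.
Case W = False:
  (R | W) forces R = True.
  (~R | ~V) forces V = False.
  Clause (V) is falsified — contradiction.
Both cases fail, so the formula is unsatisfiable.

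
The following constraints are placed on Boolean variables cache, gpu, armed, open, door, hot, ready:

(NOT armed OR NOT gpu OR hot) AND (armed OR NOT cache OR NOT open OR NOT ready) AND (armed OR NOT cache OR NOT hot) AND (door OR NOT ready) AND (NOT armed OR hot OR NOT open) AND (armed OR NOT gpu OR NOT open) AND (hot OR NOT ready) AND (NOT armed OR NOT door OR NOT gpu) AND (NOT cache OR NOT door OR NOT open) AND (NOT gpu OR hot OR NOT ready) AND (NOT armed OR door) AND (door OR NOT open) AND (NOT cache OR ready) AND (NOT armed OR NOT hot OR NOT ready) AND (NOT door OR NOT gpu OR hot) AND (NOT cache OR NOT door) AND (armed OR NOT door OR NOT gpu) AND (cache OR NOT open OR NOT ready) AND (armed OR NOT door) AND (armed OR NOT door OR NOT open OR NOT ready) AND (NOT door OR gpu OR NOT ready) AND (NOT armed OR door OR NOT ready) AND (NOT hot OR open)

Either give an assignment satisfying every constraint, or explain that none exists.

Set cache = False.
Set gpu = False.
Set armed = False.
  then (armed OR NOT door) forces door = False.
  then (door OR NOT ready) forces ready = False.
  then (door OR NOT open) forces open = False.
  then (NOT hot OR open) forces hot = False.
All clauses satisfied.

cache: False, gpu: False, armed: False, open: False, door: False, hot: False, ready: False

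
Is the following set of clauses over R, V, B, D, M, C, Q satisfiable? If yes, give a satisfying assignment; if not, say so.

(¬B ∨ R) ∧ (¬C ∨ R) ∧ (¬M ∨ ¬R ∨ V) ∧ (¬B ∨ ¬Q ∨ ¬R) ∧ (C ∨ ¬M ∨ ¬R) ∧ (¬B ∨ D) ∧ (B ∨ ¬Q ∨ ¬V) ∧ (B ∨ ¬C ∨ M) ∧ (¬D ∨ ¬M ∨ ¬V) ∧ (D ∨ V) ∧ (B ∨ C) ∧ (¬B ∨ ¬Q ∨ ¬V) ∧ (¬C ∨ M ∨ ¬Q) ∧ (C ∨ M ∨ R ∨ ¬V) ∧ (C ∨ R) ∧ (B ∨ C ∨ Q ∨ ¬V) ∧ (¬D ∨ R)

Try R = False:
  (¬B ∨ R) forces B = False.
  (¬C ∨ R) forces C = False.
  clause (B ∨ C) is falsified — backtrack.
So R = True.
Set V = True.
Set B = True.
  then (¬B ∨ ¬Q ∨ ¬R) forces Q = False.
  then (¬B ∨ D) forces D = True.
  then (¬D ∨ ¬M ∨ ¬V) forces M = False.
Set C = True.
All clauses satisfied.

R: True, V: True, B: True, D: True, M: False, C: True, Q: False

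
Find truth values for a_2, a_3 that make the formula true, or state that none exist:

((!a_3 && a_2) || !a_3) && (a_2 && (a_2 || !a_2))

a_2=T; a_3=F

  (!a_3 && a_2) || !a_3 = True
    !a_3 && a_2 = True
      !a_3 = True
    !a_3 = True
  a_2 && (a_2 || !a_2) = True
    a_2 || !a_2 = True
      !a_2 = False
Both conjuncts True, so the formula holds.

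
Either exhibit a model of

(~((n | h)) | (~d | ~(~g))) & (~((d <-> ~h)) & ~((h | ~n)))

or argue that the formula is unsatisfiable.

d = False, g = True, n = True, h = False

  ~((n | h)) | (~d | ~(~g)) = True
    ~((n | h)) = False
      n | h = True
    ~d | ~(~g) = True
      ~d = True
      ~(~g) = True
        ~g = False
  ~((d <-> ~h)) & ~((h | ~n)) = True
    ~((d <-> ~h)) = True
      d <-> ~h = False
        ~h = True
    ~((h | ~n)) = True
      h | ~n = False
        ~n = False
Both conjuncts True, so the formula holds.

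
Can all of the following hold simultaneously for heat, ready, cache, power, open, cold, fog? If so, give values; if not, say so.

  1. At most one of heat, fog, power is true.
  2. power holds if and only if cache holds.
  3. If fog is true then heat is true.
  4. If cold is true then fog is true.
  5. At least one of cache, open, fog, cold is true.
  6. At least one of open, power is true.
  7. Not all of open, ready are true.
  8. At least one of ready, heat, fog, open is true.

heat = True, ready = False, cache = False, power = False, open = True, cold = False, fog = False

  (1) {heat, fog, power}: 1 true — at most one ✓
  (2) power=F, cache=F — same ✓
  (3) fog=F ⇒ heat: vacuous ✓
  (4) cold=F ⇒ fog: vacuous ✓
  (5) {cache, open, fog, cold}: 1 true — at least one ✓
  (6) {open, power}: 1 true — at least one ✓
  (7) {open, ready}: 1/2 true — not all ✓
  (8) {ready, heat, fog, open}: 2 true — at least one ✓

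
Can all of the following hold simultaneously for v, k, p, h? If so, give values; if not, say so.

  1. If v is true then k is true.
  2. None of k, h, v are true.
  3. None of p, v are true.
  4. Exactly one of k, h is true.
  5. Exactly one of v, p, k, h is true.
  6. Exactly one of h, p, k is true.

The formula is unsatisfiable.

Case h = True:
  Constraint (2) is violated (h=T) — contradiction.
Case h = False:
  (2) forces k = False.
  Constraint (4) is violated (k=F, h=F) — contradiction.
Both cases fail — unsatisfiable.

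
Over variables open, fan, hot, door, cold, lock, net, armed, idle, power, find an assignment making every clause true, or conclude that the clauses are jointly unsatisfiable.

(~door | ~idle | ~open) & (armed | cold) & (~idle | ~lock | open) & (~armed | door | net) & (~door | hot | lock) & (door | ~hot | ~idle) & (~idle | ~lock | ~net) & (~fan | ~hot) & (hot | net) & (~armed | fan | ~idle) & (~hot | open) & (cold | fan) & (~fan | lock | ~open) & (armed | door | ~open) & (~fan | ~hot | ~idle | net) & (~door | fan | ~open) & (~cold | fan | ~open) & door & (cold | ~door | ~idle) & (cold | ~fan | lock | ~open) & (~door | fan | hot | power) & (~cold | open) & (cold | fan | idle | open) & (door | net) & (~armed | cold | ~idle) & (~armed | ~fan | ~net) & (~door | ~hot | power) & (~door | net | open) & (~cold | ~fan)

Unsatisfiable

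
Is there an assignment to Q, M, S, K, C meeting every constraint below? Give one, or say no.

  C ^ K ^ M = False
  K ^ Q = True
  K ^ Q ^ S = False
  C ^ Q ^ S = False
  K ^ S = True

Q = True, M = False, S = True, K = False, C = False

C ^ K ^ M = F ^ F ^ F = False ✓
K ^ Q = F ^ T = True ✓
K ^ Q ^ S = F ^ T ^ T = False ✓
C ^ Q ^ S = F ^ T ^ T = False ✓
K ^ S = F ^ T = True ✓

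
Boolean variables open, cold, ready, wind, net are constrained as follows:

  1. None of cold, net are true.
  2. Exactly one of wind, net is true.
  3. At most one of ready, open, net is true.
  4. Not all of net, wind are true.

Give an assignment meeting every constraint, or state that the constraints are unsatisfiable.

open=F; cold=F; ready=T; wind=T; net=F

  (1) {cold, net}: 0 true — none ✓
  (2) {wind, net}: 1 true — exactly one ✓
  (3) {ready, open, net}: 1 true — at most one ✓
  (4) {net, wind}: 1/2 true — not all ✓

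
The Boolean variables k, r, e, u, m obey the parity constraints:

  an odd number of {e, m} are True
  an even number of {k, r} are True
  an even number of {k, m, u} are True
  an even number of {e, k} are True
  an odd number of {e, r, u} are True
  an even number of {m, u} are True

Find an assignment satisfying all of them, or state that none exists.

k = False, r = False, e = False, u = True, m = True

{e, m}: 1 true → odd ✓
{k, r}: 0 true → even ✓
{k, m, u}: 2 true → even ✓
{e, k}: 0 true → even ✓
{e, r, u}: 1 true → odd ✓
{m, u}: 2 true → even ✓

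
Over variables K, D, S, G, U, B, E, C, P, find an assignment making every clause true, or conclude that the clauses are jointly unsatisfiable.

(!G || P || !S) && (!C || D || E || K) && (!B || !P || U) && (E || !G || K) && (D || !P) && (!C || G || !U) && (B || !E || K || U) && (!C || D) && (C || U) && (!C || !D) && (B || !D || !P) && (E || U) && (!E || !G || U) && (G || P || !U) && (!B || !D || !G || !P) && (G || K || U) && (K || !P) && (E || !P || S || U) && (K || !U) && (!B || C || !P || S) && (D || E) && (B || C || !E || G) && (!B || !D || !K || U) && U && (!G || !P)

K: True; D: True; S: True; G: False; U: True; B: True; E: False; C: False; P: True

Unit clause (U) forces U = True.
In (K || !U) only K is left, so K = True.
Set D = True.
  then (!C || !D) forces C = False.
Set S = True.
Try G = True:
  (!G || P || !S) forces P = True.
  clause (!G || !P) is falsified — backtrack.
So G = False.
  then (G || P || !U) forces P = True.
  then (B || !D || !P) forces B = True.
Set E = False.
All clauses satisfied.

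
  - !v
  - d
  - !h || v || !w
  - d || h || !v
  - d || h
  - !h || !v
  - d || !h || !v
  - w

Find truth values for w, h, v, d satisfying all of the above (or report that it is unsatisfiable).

Unit clause (!v) forces v = False.
Unit clause (d) forces d = True.
Unit clause (w) forces w = True.
In (!h || v || !w) only !h is left, so h = False.
Check each clause:
  (!v): !v holds.
  (d): d holds.
  (!h || v || !w): !h holds.
  (d || h || !v): d holds.
  (d || h): d holds.
  (!h || !v): !h holds.
  (d || !h || !v): d holds.
  (w): w holds.
All clauses satisfied.

w = True; h = False; v = False; d = True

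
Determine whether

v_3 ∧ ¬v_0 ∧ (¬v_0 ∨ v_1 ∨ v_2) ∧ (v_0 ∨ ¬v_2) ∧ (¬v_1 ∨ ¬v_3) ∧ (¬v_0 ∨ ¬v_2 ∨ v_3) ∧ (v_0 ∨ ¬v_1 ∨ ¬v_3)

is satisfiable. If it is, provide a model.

Unit clause (v_3) forces v_3 = True.
Unit clause (¬v_0) forces v_0 = False.
In (v_0 ∨ ¬v_2) only ¬v_2 is left, so v_2 = False.
In (¬v_1 ∨ ¬v_3) only ¬v_1 is left, so v_1 = False.
Check each clause:
  (v_3): v_3 holds.
  (¬v_0): ¬v_0 holds.
  (¬v_0 ∨ v_1 ∨ v_2): ¬v_0 holds.
  (v_0 ∨ ¬v_2): ¬v_2 holds.
  (¬v_1 ∨ ¬v_3): ¬v_1 holds.
  (¬v_0 ∨ ¬v_2 ∨ v_3): ¬v_0 holds.
  (v_0 ∨ ¬v_1 ∨ ¬v_3): ¬v_1 holds.
All clauses satisfied.

v_0 = False, v_1 = False, v_2 = False, v_3 = True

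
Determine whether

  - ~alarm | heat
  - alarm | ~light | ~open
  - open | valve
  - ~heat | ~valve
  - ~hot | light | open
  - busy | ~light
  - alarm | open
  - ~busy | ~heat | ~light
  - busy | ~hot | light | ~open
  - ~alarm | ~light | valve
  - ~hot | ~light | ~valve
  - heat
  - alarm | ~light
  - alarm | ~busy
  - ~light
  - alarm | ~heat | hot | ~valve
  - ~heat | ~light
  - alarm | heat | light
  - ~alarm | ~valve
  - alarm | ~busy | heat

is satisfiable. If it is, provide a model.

alarm=F, open=T, hot=F, light=F, valve=F, busy=F, heat=T

Unit clause (heat) forces heat = True.
Unit clause (~light) forces light = False.
In (~heat | ~valve) only ~valve is left, so valve = False.
In (open | valve) only open is left, so open = True.
Set alarm = False.
  then (alarm | ~busy) forces busy = False.
  then (busy | ~hot | light | ~open) forces hot = False.
All clauses satisfied.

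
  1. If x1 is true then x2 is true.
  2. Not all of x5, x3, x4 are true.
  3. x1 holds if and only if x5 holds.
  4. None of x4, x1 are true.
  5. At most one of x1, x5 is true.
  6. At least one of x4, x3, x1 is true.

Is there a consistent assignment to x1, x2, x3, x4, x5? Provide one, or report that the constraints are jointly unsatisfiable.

x1 = False, x2 = True, x3 = True, x4 = False, x5 = False

  (1) x1=F ⇒ x2: vacuous ✓
  (2) {x5, x3, x4}: 1/3 true — not all ✓
  (3) x1=F, x5=F — same ✓
  (4) {x4, x1}: 0 true — none ✓
  (5) {x1, x5}: 0 true — at most one ✓
  (6) {x4, x3, x1}: 1 true — at least one ✓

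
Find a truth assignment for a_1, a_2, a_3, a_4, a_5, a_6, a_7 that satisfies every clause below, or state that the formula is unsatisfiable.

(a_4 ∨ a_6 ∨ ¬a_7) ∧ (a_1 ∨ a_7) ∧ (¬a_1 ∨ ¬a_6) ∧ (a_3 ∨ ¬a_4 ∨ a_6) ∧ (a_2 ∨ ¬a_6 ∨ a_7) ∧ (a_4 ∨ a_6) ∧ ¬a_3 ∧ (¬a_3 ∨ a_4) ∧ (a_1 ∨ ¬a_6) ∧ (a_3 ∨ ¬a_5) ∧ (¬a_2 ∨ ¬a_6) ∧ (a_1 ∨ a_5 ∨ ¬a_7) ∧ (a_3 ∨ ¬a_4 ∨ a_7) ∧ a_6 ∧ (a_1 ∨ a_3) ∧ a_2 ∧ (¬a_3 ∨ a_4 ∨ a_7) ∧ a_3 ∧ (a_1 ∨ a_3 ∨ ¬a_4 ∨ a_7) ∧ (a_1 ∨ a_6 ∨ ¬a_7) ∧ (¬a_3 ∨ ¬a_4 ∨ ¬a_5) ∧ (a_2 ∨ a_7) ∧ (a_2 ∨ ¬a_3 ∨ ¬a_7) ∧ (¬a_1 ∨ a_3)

The formula is unsatisfiable.

Case a_3 = True:
  Clause (¬a_3) is falsified — contradiction.
Case a_3 = False:
  Clause (a_3) is falsified — contradiction.
Both cases fail, so the formula is unsatisfiable.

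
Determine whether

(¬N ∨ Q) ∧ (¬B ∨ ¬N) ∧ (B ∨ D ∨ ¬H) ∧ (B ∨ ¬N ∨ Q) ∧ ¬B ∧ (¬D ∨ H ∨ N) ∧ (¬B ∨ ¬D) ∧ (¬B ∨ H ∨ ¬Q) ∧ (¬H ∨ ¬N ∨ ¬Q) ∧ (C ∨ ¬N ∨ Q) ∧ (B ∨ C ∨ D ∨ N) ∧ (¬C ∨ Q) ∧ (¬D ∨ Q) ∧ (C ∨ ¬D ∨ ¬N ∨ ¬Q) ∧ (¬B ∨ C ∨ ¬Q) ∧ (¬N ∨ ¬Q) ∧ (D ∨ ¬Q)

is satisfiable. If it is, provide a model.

Unit clause (¬B) forces B = False.
Set H = True.
  then (B ∨ D ∨ ¬H) forces D = True.
  then (¬D ∨ Q) forces Q = True.
  then (¬N ∨ ¬Q) forces N = False.
Set C = True.
All clauses satisfied.

H: True, N: False, B: False, Q: True, D: True, C: True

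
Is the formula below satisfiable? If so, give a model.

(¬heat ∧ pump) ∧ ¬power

power = False, heat = False, pump = True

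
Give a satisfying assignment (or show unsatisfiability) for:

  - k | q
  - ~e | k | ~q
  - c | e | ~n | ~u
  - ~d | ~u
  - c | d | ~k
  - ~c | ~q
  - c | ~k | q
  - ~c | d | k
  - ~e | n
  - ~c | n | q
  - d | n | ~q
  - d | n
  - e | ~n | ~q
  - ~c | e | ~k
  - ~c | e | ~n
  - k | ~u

d = True, q = True, c = False, e = False, k = True, u = False, n = False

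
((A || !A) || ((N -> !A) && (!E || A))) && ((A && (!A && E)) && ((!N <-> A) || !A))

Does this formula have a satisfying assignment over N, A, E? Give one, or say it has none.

Case A = True: the conjunct !A is False.
Case A = False: the conjunct A is False.
Both cases fail — unsatisfiable.

UNSATISFIABLE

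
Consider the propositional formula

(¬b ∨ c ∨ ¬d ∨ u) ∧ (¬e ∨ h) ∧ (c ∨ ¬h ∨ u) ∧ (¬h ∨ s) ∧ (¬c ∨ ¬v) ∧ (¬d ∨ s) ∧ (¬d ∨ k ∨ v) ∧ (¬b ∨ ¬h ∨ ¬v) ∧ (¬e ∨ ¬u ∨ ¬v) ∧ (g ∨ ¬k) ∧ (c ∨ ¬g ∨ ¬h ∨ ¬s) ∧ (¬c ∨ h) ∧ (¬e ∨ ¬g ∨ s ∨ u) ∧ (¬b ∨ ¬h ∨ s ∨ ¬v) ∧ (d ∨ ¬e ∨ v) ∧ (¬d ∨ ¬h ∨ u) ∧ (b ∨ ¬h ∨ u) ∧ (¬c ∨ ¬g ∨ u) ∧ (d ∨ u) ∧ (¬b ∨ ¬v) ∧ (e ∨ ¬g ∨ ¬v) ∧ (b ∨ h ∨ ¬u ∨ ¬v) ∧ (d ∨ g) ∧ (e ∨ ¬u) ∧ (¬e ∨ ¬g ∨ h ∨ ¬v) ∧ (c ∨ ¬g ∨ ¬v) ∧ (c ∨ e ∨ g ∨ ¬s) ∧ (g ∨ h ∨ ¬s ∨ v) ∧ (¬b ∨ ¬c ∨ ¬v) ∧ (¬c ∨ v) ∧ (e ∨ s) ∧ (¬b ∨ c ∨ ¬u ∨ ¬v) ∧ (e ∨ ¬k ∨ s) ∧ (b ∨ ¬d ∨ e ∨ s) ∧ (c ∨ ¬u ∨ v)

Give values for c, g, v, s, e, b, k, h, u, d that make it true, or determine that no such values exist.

c=F; g=T; v=F; s=T; e=F; b=F; k=T; h=F; u=F; d=T

Try c = True:
  (¬c ∨ ¬v) forces v = False.
  clause (¬c ∨ v) is falsified — backtrack.
So c = False.
Set g = True.
  then (c ∨ ¬g ∨ ¬v) forces v = False.
  then (c ∨ ¬u ∨ v) forces u = False.
  then (c ∨ ¬h ∨ u) forces h = False.
  then (d ∨ u) forces d = True.
  then (¬b ∨ c ∨ ¬d ∨ u) forces b = False.
  then (¬e ∨ h) forces e = False.
  then (¬d ∨ s) forces s = True.
  then (¬d ∨ k ∨ v) forces k = True.
All clauses satisfied.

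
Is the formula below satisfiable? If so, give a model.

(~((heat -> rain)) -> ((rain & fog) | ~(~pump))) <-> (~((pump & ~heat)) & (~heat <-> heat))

heat = True, rain = False, pump = False, fog = False

  (~((heat -> rain)) -> ((rain & fog) | ~(~pump))) <-> (~((pump & ~heat)) & (~heat <-> heat)) = True
    ~((heat -> rain)) -> ((rain & fog) | ~(~pump)) = False
      ~((heat -> rain)) = True
        heat -> rain = False
      (rain & fog) | ~(~pump) = False
        rain & fog = False
        ~(~pump) = False
          ~pump = True
    ~((pump & ~heat)) & (~heat <-> heat) = False
      ~((pump & ~heat)) = True
        pump & ~heat = False
          ~heat = False
      ~heat <-> heat = False
        ~heat = False
The formula evaluates to True.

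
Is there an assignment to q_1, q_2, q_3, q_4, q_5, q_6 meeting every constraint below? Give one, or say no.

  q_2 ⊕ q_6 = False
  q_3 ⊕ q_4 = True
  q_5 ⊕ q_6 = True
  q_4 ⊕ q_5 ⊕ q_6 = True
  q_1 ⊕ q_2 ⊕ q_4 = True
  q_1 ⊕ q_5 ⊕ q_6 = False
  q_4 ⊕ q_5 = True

q_1: True; q_2: False; q_3: True; q_4: False; q_5: True; q_6: False

q_2 ⊕ q_6 = F ⊕ F = False ✓
q_3 ⊕ q_4 = T ⊕ F = True ✓
q_5 ⊕ q_6 = T ⊕ F = True ✓
q_4 ⊕ q_5 ⊕ q_6 = F ⊕ T ⊕ F = True ✓
q_1 ⊕ q_2 ⊕ q_4 = T ⊕ F ⊕ F = True ✓
q_1 ⊕ q_5 ⊕ q_6 = T ⊕ T ⊕ F = False ✓
q_4 ⊕ q_5 = F ⊕ T = True ✓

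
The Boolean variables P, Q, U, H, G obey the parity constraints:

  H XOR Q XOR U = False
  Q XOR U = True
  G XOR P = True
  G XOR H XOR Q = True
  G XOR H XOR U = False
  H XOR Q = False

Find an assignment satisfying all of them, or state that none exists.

P = False; Q = True; U = False; H = True; G = True

H XOR Q XOR U = T XOR T XOR F = False ✓
Q XOR U = T XOR F = True ✓
G XOR P = T XOR F = True ✓
G XOR H XOR Q = T XOR T XOR T = True ✓
G XOR H XOR U = T XOR T XOR F = False ✓
H XOR Q = T XOR T = False ✓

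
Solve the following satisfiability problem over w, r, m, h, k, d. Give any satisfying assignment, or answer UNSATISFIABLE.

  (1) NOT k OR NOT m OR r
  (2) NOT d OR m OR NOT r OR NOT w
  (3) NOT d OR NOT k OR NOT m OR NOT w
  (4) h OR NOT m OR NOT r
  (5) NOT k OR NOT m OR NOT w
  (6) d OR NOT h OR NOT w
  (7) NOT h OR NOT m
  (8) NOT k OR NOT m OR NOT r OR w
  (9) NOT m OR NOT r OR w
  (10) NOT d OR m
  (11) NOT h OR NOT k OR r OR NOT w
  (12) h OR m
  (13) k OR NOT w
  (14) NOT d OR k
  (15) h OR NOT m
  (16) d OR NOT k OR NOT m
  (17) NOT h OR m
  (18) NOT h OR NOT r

Case h = True:
  (NOT h OR NOT m) forces m = False.
  Clause (NOT h OR m) is falsified — contradiction.
Case h = False:
  (h OR m) forces m = True.
  Clause (h OR NOT m) is falsified — contradiction.
Both cases fail, so the formula is unsatisfiable.

Unsatisfiable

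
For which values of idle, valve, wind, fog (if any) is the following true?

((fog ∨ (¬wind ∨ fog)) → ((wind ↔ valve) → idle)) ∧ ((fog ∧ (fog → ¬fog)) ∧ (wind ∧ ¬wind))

Case wind = True: the conjunct ¬wind is False.
Case wind = False: the conjunct wind is False.
Both cases fail — unsatisfiable.

Unsatisfiable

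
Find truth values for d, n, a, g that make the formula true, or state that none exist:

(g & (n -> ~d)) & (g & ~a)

d = True; n = False; a = False; g = True

  g & (n -> ~d) = True
    n -> ~d = True
      ~d = False
  g & ~a = True
    ~a = True
Both conjuncts True, so the formula holds.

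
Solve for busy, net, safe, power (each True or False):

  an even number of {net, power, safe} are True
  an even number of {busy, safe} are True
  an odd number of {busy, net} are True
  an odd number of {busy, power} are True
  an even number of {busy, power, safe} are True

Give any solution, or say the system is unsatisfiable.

Adding constraints 1, 3, 5 mod 2: every variable appears an even number of times on the left, so the left side is 0.
But the right sides sum to 1 (mod 2). 0 ≠ 1 — the system is inconsistent.

Unsatisfiable — no assignment works.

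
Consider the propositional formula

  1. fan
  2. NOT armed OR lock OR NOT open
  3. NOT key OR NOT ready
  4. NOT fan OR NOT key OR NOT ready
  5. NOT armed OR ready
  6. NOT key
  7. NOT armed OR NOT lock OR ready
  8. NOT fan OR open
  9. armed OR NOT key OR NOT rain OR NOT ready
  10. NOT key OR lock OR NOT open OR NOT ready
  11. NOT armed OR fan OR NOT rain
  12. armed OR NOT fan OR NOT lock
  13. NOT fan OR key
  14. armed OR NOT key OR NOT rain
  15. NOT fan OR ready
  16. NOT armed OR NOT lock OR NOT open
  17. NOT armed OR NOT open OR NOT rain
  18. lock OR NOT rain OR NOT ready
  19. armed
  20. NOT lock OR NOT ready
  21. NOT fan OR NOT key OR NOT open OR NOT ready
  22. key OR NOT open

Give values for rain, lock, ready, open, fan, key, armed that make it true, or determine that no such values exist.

Unsatisfiable — no assignment works.

Case fan = True:
  (NOT key) forces key = False.
  Clause (NOT fan OR key) is falsified — contradiction.
Case fan = False:
  Clause (fan) is falsified — contradiction.
Both cases fail, so the formula is unsatisfiable.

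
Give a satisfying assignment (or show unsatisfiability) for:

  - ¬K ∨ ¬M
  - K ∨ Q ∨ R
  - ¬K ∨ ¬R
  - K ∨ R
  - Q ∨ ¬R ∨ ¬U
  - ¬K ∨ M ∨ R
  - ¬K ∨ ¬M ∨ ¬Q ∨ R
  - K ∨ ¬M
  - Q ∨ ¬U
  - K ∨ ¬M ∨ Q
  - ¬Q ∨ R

Try K = True:
  (¬K ∨ ¬M) forces M = False.
  (¬K ∨ ¬R) forces R = False.
  clause (¬K ∨ M ∨ R) is falsified — backtrack.
So K = False.
  then (K ∨ R) forces R = True.
  then (K ∨ ¬M) forces M = False.
Set U = False.
Set Q = False.
All clauses satisfied.

K = False, U = False, R = True, M = False, Q = False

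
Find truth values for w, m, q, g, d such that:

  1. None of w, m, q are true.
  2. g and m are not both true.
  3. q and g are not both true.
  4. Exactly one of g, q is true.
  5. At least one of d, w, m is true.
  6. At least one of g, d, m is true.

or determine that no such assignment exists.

w=F, m=F, q=F, g=T, d=T

  (1) {w, m, q}: 0 true — none ✓
  (2) g=T, m=F — not both ✓
  (3) q=F, g=T — not both ✓
  (4) {g, q}: 1 true — exactly one ✓
  (5) {d, w, m}: 1 true — at least one ✓
  (6) {g, d, m}: 2 true — at least one ✓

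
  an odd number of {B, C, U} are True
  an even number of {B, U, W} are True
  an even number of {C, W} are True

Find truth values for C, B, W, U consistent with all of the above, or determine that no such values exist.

UNSATISFIABLE

Adding constraints 1, 2, 3 mod 2: every variable appears an even number of times on the left, so the left side is 0.
But the right sides sum to 1 (mod 2). 0 ≠ 1 — the system is inconsistent.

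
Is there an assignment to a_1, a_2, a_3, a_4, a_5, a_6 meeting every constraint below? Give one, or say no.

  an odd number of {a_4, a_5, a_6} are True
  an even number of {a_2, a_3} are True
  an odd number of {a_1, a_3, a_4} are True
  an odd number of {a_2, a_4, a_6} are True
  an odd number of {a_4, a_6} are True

a_1: False, a_2: False, a_3: False, a_4: True, a_5: False, a_6: False

{a_4, a_5, a_6}: 1 true → odd ✓
{a_2, a_3}: 0 true → even ✓
{a_1, a_3, a_4}: 1 true → odd ✓
{a_2, a_4, a_6}: 1 true → odd ✓
{a_4, a_6}: 1 true → odd ✓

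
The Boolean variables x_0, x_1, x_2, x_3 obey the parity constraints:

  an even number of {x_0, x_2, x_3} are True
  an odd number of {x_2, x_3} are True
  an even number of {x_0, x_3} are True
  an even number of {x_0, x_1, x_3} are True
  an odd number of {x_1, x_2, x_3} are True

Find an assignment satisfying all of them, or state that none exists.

x_0 = True, x_1 = False, x_2 = False, x_3 = True

{x_0, x_2, x_3}: 2 true → even ✓
{x_2, x_3}: 1 true → odd ✓
{x_0, x_3}: 2 true → even ✓
{x_0, x_1, x_3}: 2 true → even ✓
{x_1, x_2, x_3}: 1 true → odd ✓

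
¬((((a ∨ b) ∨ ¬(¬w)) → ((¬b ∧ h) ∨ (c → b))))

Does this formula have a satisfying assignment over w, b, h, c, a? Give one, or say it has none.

w = True; b = False; h = False; c = True; a = True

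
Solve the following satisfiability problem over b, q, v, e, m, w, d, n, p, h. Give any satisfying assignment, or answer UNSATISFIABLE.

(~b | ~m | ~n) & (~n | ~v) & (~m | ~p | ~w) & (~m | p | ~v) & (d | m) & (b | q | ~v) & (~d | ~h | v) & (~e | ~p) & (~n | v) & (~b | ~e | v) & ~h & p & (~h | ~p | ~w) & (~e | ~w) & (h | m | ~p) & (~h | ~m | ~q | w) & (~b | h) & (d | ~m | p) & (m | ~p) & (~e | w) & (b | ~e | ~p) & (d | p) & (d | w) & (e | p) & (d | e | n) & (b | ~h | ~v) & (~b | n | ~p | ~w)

Unit clause (~h) forces h = False.
Unit clause (p) forces p = True.
In (h | m | ~p) only m is left, so m = True.
In (~b | h) only ~b is left, so b = False.
In (b | ~e | ~p) only ~e is left, so e = False.
In (~m | ~p | ~w) only ~w is left, so w = False.
In (d | w) only d is left, so d = True.
Set q = True.
Set v = False.
  then (~n | v) forces n = False.
All clauses satisfied.

b: False, q: True, v: False, e: False, m: True, w: False, d: True, n: False, p: True, h: False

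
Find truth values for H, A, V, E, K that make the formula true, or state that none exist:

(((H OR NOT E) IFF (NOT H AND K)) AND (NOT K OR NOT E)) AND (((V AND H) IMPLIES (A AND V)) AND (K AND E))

UNSATISFIABLE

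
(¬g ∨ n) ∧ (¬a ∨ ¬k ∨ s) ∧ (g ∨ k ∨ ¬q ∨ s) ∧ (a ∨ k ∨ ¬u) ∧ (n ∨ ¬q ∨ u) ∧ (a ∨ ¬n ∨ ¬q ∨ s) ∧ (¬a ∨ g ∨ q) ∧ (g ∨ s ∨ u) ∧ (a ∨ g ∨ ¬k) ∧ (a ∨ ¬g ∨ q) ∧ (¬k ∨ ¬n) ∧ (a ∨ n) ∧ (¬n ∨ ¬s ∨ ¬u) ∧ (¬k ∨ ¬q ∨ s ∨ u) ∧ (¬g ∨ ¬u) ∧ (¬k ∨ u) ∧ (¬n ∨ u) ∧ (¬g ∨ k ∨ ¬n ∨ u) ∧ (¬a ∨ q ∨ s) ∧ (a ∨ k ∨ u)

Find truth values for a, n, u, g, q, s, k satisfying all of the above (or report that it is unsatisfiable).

Set a = True.
Set n = False.
  then (¬g ∨ n) forces g = False.
  then (¬a ∨ g ∨ q) forces q = True.
  then (n ∨ ¬q ∨ u) forces u = True.
Try s = False:
  (¬a ∨ ¬k ∨ s) forces k = False.
  clause (g ∨ k ∨ ¬q ∨ s) is falsified — backtrack.
So s = True.
Set k = True.
All clauses satisfied.

a: True, n: False, u: True, g: False, q: True, s: True, k: True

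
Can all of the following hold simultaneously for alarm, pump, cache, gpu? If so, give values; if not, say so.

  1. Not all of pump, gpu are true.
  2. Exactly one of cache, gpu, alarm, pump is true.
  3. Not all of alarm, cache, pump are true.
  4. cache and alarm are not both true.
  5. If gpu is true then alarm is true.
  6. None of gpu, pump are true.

alarm: True, pump: False, cache: False, gpu: False

  (1) {pump, gpu}: 0/2 true — not all ✓
  (2) {cache, gpu, alarm, pump}: 1 true — exactly one ✓
  (3) {alarm, cache, pump}: 1/3 true — not all ✓
  (4) cache=F, alarm=T — not both ✓
  (5) gpu=F ⇒ alarm: vacuous ✓
  (6) {gpu, pump}: 0 true — none ✓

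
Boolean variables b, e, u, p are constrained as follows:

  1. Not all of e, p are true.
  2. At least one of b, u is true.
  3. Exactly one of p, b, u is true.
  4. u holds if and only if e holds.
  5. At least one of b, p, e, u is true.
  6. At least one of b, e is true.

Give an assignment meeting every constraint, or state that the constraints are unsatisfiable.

b: True; e: False; u: False; p: False

  (1) {e, p}: 0/2 true — not all ✓
  (2) {b, u}: 1 true — at least one ✓
  (3) {p, b, u}: 1 true — exactly one ✓
  (4) u=F, e=F — same ✓
  (5) {b, p, e, u}: 1 true — at least one ✓
  (6) {b, e}: 1 true — at least one ✓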